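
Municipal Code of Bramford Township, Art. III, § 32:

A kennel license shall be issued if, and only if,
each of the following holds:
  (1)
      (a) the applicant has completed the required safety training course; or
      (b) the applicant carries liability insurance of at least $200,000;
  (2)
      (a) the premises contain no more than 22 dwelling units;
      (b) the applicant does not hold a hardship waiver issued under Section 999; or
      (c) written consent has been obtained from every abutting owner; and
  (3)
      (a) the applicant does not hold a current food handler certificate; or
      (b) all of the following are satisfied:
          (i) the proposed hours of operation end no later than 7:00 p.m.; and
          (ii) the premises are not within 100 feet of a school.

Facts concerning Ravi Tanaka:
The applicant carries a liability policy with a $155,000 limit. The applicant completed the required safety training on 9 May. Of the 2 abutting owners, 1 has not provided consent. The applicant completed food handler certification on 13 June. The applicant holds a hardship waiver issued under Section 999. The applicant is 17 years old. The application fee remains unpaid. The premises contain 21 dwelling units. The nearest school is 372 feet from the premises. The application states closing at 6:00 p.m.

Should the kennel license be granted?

Yes — granted.

(a) safety training — holds.
(b) insurance ≥ $200,000 — fails.
(1) = T OR F = true.
(a) ≤ 22 units — met.
(b) not (hardship waiver) — not satisfied.
(c) all abutters consent — fails.
(2): T OR F OR F → true.
(a) not (food handler cert.) — fails.
(i) closes by 7 p.m. — met.
(ii) ≥100 ft from school — holds.
So (b) is satisfied (T AND T).
(3) = F OR T = true.
Overall = T AND T AND T = true.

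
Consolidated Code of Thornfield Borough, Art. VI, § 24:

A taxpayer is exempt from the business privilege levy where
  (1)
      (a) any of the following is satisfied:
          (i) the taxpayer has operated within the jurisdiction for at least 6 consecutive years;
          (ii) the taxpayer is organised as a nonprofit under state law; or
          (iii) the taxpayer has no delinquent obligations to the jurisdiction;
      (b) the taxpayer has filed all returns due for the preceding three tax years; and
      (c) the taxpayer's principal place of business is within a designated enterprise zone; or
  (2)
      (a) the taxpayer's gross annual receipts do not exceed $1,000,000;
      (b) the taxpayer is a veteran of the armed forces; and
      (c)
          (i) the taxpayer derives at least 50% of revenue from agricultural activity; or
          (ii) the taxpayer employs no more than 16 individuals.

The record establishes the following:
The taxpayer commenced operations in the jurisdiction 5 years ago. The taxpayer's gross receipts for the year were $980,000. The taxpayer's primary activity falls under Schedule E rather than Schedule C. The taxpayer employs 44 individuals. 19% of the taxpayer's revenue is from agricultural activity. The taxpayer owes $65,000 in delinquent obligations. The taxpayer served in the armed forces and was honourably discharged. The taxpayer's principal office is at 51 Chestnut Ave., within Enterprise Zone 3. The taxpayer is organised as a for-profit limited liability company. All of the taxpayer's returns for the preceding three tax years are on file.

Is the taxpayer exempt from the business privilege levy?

No — not exempt.

(i) ≥ 6 yrs in jurisdiction — fails.
(ii) nonprofit — not satisfied.
(iii) no delinquency — fails.
So (a) is not satisfied (F OR F OR F).
(b) returns current — met.
(c) in enterprise zone — holds.
(1): F AND T AND T → false.
(a) receipts ≤ $1,000,000 — holds.
(b) veteran — met.
(i) ≥50% agricultural — not met.
(ii) ≤ 16 employees — fails.
(c): F OR F → false.
So (2) is not satisfied (T AND T AND F).
Overall: F OR F → false.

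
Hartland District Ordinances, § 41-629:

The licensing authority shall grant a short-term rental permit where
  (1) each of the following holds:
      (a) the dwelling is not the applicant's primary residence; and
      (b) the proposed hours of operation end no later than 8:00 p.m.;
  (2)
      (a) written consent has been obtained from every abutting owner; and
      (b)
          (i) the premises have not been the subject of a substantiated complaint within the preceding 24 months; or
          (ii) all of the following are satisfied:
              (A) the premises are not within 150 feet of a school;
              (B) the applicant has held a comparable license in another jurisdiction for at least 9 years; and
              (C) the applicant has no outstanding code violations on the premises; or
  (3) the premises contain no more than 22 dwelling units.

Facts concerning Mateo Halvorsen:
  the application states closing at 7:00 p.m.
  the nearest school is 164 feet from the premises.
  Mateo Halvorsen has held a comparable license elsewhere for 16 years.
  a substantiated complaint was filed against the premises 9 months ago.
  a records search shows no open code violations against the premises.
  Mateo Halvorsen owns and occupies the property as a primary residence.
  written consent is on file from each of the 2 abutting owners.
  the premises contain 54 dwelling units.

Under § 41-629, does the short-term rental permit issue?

Yes — granted.

(a) not (primary residence) — not satisfied.
(b) closes by 8 p.m. — satisfied.
So (1) is not satisfied (F AND T).
(a) all abutters consent — satisfied.
(i) no complaint in 24 mo. — not met.
(A) ≥150 ft from school — holds.
(B) prior license ≥ 9 yr — met.
(C) no code violations — satisfied.
So (ii) is satisfied (T AND T AND T).
So (b) is satisfied (F OR T).
So (2) is satisfied (T AND T).
(3) ≤ 22 units — fails.
Overall: F OR T OR F → true.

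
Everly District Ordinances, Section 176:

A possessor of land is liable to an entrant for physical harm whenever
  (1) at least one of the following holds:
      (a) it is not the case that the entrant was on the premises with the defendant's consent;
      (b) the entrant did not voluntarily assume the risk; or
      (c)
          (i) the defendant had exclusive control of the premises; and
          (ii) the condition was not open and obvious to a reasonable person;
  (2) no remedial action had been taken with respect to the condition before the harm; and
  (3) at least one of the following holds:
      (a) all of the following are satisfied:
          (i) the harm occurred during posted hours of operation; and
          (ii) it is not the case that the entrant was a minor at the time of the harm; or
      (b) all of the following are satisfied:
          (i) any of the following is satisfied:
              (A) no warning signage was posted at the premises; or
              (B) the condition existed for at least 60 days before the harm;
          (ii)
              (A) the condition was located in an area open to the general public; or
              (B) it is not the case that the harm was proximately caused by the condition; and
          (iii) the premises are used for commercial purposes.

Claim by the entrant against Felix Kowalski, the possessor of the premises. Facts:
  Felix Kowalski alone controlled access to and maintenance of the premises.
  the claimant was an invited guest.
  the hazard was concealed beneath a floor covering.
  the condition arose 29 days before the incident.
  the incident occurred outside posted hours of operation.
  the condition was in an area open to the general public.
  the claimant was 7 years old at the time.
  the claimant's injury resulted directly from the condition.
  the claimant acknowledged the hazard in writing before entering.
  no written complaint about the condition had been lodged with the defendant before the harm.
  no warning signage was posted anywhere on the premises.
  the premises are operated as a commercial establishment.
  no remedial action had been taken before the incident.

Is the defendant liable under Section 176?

Yes — liable.

(a) not (consent to enter) — not met.
(b) no assumed risk — not satisfied.
(i) exclusive control — holds.
(ii) not open/obvious — satisfied.
(c) = T AND T = true.
(1): F OR F OR T → true.
(2) no remedial action — satisfied.
(i) during posted hours — not met.
(ii) not (entrant a minor) — not satisfied.
(a): F AND F → false.
(A) no signage posted — holds.
(B) condition ≥60 days old — not met.
So (i) is satisfied (T OR F).
(A) public area — holds.
(B) not (proximate cause) — fails.
(ii) = T OR F = true.
(iii) commercial use — met.
(b): T AND T AND T → true.
(3) = F OR T = true.
Overall = T AND T AND T = true.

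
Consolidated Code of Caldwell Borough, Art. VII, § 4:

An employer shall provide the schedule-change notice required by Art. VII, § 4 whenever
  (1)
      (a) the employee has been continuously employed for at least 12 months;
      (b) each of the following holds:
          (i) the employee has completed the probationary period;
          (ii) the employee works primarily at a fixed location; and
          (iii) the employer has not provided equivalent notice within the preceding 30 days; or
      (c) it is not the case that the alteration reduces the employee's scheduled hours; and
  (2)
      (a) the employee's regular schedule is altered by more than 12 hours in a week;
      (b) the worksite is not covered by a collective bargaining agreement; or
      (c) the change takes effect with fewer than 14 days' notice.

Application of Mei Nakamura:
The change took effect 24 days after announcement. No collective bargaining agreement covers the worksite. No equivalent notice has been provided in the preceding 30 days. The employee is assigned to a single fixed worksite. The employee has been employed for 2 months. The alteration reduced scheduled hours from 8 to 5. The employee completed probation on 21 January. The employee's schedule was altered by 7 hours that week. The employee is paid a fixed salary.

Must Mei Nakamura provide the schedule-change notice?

(a) tenure ≥ 12 mo. — fails.
(i) past probation — satisfied.
(ii) fixed location — satisfied.
(iii) no recent notice — met.
(b): T AND T AND T → true.
(c) not (hours reduced) — fails.
(1) = F OR T OR F = true.
(a) schedule shift > 12h — not met.
(b) no CBA — met.
(c) < 14 days' notice — not satisfied.
So (2) is satisfied (F OR T OR F).
Overall: T AND T → true.

Yes — required.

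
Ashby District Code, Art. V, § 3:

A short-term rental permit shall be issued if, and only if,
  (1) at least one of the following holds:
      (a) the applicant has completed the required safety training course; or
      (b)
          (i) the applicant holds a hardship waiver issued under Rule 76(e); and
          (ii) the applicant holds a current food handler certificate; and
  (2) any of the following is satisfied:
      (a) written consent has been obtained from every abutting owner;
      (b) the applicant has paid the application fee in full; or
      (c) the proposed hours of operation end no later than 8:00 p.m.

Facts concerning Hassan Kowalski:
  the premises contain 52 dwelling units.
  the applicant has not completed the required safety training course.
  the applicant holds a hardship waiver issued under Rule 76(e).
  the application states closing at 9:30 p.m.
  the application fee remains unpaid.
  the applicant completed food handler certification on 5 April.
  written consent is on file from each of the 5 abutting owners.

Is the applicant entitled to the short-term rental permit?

Yes — granted.

(a) safety training — not met.
(i) hardship waiver — met.
(ii) food handler cert. — met.
(b): T AND T → true.
(1) = F OR T = true.
(a) all abutters consent — met.
(b) fee paid — not satisfied.
(c) closes by 8 p.m. — fails.
So (2) is satisfied (T OR F OR F).
Overall = T AND T = true.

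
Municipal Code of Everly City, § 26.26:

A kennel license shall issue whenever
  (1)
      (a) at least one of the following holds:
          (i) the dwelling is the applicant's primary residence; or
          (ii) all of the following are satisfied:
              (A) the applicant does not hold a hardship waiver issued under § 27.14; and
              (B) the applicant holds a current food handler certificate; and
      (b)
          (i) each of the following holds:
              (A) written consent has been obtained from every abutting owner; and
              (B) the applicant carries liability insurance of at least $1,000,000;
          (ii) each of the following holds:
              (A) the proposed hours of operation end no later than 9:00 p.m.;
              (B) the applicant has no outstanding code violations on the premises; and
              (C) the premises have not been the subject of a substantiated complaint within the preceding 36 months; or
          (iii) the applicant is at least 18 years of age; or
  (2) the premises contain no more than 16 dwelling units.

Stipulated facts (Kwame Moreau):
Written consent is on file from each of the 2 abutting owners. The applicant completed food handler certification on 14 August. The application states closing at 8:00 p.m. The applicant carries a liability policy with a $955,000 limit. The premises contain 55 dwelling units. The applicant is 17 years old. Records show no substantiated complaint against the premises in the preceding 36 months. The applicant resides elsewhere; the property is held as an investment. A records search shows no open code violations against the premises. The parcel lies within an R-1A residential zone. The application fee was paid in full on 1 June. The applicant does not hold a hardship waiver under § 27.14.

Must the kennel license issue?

Yes — granted.

(i) primary residence — not met.
(A) not (hardship waiver) — met.
(B) food handler cert. — satisfied.
(ii) = T AND T = true.
(a): F OR T → true.
(A) all abutters consent — satisfied.
(B) insurance ≥ $1,000,000 — fails.
So (i) is not satisfied (T AND F).
(A) closes by 9 p.m. — met.
(B) no code violations — holds.
(C) no complaint in 36 mo. — satisfied.
(ii): T AND T AND T → true.
(iii) age ≥ 18 — not met.
(b): F OR T OR F → true.
So (1) is satisfied (T AND T).
(2) ≤ 16 units — not met.
So Overall is satisfied (T OR F).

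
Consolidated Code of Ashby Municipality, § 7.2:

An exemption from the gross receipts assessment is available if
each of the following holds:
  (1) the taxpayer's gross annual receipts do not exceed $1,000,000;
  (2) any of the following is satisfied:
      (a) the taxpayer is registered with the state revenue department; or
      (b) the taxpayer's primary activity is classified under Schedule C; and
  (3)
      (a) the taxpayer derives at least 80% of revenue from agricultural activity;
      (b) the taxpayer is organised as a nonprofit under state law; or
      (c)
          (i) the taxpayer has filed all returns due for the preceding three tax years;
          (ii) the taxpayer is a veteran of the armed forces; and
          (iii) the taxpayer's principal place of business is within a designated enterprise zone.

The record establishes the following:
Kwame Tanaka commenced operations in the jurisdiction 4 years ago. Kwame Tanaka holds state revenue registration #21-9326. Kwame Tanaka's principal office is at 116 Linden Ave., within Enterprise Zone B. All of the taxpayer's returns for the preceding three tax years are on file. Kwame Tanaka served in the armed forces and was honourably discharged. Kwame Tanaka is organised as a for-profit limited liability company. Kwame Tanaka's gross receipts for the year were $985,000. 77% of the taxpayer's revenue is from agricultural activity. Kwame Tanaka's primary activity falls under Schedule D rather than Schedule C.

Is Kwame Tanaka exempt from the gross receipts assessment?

(1) receipts ≤ $1,000,000 — holds.
(a) state-registered — satisfied.
(b) Schedule C activity — not satisfied.
So (2) is satisfied (T OR F).
(a) ≥80% agricultural — fails.
(b) nonprofit — not satisfied.
(i) returns current — holds.
(ii) veteran — holds.
(iii) in enterprise zone — holds.
So (c) is satisfied (T AND T AND T).
(3): F OR F OR T → true.
Overall: T AND T AND T → true.

Yes — exempt.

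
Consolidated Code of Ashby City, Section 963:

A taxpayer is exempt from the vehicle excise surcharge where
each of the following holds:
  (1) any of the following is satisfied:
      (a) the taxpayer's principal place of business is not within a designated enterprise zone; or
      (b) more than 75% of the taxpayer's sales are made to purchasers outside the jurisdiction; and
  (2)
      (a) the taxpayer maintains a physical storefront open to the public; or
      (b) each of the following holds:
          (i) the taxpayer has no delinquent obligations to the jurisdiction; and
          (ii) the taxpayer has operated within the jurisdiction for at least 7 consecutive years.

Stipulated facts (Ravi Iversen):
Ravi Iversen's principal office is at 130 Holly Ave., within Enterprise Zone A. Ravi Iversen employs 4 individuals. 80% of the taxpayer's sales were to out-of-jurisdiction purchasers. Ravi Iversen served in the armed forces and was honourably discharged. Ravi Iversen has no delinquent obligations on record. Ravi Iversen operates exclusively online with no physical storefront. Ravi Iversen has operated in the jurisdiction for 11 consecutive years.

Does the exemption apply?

(a) not (in enterprise zone) — not satisfied.
(b) >75% out-of-jur. sales — satisfied.
(1) = F OR T = true.
(a) has storefront — not satisfied.
(i) no delinquency — met.
(ii) ≥ 7 yrs in jurisdiction — met.
(b) = T AND T = true.
(2) = F OR T = true.
Overall = T AND T = true.

Yes — exempt.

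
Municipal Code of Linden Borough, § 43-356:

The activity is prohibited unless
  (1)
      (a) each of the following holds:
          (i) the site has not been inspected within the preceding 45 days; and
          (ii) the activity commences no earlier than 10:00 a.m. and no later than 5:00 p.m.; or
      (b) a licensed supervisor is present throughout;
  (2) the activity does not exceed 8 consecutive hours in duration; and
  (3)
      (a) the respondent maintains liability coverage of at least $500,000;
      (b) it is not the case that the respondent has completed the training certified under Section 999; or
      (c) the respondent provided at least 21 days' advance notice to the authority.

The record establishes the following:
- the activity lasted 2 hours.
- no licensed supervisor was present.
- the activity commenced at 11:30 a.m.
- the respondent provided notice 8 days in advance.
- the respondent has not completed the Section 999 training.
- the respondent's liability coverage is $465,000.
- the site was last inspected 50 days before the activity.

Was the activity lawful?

Yes — lawful.

(i) not (site inspected) — met.
(ii) start within hours — holds.
(a): T AND T → true.
(b) supervisor present — not satisfied.
So (1) is satisfied (T OR F).
(2) ≤ 8 hrs duration — satisfied.
(a) coverage ≥ $500,000 — fails.
(b) not (training certified) — holds.
(c) ≥21 days' notice — fails.
So (3) is satisfied (F OR T OR F).
So Overall is satisfied (T AND T AND T).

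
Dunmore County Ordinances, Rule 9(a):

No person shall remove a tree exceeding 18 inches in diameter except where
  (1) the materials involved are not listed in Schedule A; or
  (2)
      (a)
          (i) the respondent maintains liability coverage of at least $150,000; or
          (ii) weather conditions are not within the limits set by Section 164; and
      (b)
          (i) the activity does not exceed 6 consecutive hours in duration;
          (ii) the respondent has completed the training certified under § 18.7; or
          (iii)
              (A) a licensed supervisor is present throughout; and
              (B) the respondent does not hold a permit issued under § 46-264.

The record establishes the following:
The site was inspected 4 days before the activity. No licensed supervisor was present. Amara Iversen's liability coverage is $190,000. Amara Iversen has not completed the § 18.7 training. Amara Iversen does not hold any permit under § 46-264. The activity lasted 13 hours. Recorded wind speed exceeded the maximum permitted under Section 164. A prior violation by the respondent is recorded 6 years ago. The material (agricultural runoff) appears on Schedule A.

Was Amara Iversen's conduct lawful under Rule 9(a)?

No — unlawful.

(1) not (Schedule A material) — fails.
(i) coverage ≥ $150,000 — holds.
(ii) not (weather ok) — holds.
(a): T OR T → true.
(i) ≤ 6 hrs duration — not met.
(ii) training certified — fails.
(A) supervisor present — not met.
(B) not (holds permit) — holds.
(iii) = F AND T = false.
(b): F OR F OR F → false.
(2): T AND F → false.
Overall: F OR F → false.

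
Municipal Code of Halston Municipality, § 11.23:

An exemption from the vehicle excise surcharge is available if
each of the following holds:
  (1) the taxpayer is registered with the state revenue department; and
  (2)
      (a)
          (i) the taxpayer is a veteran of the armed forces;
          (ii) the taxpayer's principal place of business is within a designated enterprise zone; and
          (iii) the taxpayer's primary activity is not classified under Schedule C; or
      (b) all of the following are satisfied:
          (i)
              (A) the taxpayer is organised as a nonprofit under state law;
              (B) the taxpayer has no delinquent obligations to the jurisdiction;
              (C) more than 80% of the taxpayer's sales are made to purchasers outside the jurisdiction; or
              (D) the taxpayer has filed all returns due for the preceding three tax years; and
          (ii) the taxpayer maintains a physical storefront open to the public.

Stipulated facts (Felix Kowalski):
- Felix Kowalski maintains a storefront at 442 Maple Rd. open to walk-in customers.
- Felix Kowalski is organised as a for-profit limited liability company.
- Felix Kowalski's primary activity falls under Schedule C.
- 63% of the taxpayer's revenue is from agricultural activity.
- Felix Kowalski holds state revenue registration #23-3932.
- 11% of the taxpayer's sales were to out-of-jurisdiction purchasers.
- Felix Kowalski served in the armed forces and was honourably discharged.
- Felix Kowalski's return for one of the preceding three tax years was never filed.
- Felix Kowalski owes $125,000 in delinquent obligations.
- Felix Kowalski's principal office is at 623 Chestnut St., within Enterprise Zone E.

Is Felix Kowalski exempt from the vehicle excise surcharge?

(1) state-registered — holds.
(i) veteran — met.
(ii) in enterprise zone — holds.
(iii) not (Schedule C activity) — not satisfied.
(a) = T AND T AND F = false.
(A) nonprofit — not met.
(B) no delinquency — fails.
(C) >80% out-of-jur. sales — not met.
(D) returns current — not satisfied.
So (i) is not satisfied (F OR F OR F OR F).
(ii) has storefront — met.
(b) = F AND T = false.
(2) = F OR F = false.
So Overall is not satisfied (T AND F).

No — not exempt.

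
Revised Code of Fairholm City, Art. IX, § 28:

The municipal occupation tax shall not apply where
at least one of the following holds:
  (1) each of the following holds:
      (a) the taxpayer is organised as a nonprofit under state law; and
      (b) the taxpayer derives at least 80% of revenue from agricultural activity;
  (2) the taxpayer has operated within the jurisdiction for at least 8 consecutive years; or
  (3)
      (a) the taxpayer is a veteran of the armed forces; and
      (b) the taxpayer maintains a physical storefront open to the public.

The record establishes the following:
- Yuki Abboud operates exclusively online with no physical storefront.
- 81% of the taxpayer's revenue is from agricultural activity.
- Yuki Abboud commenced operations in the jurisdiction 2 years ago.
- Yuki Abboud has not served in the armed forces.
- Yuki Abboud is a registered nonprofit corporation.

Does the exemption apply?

Yes — exempt.

(a) nonprofit — holds.
(b) ≥80% agricultural — satisfied.
(1): T AND T → true.
(2) ≥ 8 yrs in jurisdiction — not met.
(a) veteran — not met.
(b) has storefront — fails.
(3) = F AND F = false.
So Overall is satisfied (T OR F OR F).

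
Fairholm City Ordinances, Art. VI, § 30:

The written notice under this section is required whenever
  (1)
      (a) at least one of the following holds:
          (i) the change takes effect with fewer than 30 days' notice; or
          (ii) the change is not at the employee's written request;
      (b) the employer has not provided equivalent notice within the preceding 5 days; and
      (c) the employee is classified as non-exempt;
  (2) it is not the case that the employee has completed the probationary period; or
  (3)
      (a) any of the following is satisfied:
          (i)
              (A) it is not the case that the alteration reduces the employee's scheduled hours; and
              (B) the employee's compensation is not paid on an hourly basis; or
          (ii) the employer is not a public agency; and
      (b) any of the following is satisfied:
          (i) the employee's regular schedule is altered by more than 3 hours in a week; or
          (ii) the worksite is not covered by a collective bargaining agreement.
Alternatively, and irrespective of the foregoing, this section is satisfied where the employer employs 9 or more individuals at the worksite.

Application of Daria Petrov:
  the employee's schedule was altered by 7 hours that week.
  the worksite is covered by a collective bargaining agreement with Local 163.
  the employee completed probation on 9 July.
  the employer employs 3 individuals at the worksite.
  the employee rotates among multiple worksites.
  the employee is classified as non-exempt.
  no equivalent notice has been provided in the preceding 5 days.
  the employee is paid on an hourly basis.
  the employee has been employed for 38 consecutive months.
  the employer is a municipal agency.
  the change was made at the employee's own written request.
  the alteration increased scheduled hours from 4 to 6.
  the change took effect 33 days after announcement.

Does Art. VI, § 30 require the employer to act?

No — not required.

(i) < 30 days' notice — not met.
(ii) not employee-requested — not satisfied.
(a): F OR F → false.
(b) no recent notice — met.
(c) non-exempt — met.
So (1) is not satisfied (F AND T AND T).
(2) not (past probation) — not met.
(A) not (hours reduced) — satisfied.
(B) not (hourly-paid) — fails.
(i) = T AND F = false.
(ii) not (public agency) — not satisfied.
So (a) is not satisfied (F OR F).
(i) schedule shift > 3h — holds.
(ii) no CBA — fails.
So (b) is satisfied (T OR F).
(3): F AND T → false.
Overall: F OR F OR F → false.
Exception (≥ 9 at site) — not satisfied.
Result: main false OR exception false → false.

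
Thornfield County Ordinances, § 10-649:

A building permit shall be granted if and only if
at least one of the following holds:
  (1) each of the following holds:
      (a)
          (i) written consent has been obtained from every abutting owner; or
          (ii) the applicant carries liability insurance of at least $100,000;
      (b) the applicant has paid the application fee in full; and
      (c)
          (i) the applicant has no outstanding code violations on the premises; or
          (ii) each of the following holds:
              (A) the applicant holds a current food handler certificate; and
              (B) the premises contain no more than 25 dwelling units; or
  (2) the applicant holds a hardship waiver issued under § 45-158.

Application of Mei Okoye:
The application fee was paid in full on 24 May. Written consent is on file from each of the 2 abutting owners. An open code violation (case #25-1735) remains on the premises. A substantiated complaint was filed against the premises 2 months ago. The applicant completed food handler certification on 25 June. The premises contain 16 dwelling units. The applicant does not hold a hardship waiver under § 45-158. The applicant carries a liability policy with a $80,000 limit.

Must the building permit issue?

(i) all abutters consent — satisfied.
(ii) insurance ≥ $100,000 — fails.
(a): T OR F → true.
(b) fee paid — met.
(i) no code violations — not satisfied.
(A) food handler cert. — holds.
(B) ≤ 25 units — satisfied.
(ii) = T AND T = true.
So (c) is satisfied (F OR T).
(1): T AND T AND T → true.
(2) hardship waiver — fails.
Overall: T OR F → true.

Yes — granted.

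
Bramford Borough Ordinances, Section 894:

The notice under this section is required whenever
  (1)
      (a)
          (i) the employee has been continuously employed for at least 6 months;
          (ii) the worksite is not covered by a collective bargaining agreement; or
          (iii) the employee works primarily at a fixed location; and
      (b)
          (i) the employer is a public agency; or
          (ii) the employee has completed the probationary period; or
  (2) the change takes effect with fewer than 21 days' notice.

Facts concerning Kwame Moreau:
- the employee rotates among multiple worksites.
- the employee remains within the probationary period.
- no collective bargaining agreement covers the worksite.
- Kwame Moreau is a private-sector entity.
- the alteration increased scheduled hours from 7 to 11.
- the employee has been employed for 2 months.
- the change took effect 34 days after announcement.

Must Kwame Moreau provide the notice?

(i) tenure ≥ 6 mo. — not met.
(ii) no CBA — met.
(iii) fixed location — not satisfied.
So (a) is satisfied (F OR T OR F).
(i) public agency — fails.
(ii) past probation — fails.
So (b) is not satisfied (F OR F).
So (1) is not satisfied (T AND F).
(2) < 21 days' notice — fails.
Overall: F OR F → false.

No — not required.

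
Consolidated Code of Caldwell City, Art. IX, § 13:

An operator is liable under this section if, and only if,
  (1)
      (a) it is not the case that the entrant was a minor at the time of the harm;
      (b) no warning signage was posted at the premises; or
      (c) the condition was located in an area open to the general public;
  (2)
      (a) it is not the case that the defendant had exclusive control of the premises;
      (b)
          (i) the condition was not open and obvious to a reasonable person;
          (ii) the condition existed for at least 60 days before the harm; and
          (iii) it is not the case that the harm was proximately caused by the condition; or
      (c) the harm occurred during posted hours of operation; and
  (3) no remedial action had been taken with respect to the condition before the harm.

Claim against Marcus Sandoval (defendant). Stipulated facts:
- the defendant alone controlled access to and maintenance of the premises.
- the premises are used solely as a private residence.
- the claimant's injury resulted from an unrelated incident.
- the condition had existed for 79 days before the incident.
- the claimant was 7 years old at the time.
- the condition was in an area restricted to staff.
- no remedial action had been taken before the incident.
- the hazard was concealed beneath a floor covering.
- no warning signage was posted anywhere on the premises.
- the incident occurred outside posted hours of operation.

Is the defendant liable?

(a) not (entrant a minor) — not satisfied.
(b) no signage posted — holds.
(c) public area — fails.
So (1) is satisfied (F OR T OR F).
(a) not (exclusive control) — fails.
(i) not open/obvious — met.
(ii) condition ≥60 days old — met.
(iii) not (proximate cause) — met.
(b): T AND T AND T → true.
(c) during posted hours — fails.
So (2) is satisfied (F OR T OR F).
(3) no remedial action — satisfied.
Overall = T AND T AND T = true.

Yes — liable.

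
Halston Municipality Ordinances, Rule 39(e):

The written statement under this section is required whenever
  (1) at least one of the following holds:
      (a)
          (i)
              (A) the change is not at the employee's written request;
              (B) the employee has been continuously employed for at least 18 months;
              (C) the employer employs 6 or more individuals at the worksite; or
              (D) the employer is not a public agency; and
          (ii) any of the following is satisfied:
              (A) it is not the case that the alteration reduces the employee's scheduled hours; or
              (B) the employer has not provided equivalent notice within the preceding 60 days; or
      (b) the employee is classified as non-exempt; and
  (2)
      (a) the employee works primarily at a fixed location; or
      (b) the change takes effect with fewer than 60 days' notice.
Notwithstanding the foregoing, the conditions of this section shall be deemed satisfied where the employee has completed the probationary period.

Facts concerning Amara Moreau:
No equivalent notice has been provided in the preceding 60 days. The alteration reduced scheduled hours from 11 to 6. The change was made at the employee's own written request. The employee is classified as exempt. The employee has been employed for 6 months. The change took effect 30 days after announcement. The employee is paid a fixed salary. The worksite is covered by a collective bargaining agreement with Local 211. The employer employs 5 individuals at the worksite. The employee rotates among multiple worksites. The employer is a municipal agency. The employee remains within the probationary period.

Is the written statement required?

No — not required.

(A) not employee-requested — not met.
(B) tenure ≥ 18 mo. — not met.
(C) ≥ 6 at site — not satisfied.
(D) not (public agency) — fails.
(i) = F OR F OR F OR F = false.
(A) not (hours reduced) — not satisfied.
(B) no recent notice — satisfied.
(ii): F OR T → true.
(a): F AND T → false.
(b) non-exempt — not met.
(1): F OR F → false.
(a) fixed location — fails.
(b) < 60 days' notice — holds.
So (2) is satisfied (F OR T).
So Overall is not satisfied (F AND T).
Exception (past probation) — not satisfied.
Result: main false OR exception false → false.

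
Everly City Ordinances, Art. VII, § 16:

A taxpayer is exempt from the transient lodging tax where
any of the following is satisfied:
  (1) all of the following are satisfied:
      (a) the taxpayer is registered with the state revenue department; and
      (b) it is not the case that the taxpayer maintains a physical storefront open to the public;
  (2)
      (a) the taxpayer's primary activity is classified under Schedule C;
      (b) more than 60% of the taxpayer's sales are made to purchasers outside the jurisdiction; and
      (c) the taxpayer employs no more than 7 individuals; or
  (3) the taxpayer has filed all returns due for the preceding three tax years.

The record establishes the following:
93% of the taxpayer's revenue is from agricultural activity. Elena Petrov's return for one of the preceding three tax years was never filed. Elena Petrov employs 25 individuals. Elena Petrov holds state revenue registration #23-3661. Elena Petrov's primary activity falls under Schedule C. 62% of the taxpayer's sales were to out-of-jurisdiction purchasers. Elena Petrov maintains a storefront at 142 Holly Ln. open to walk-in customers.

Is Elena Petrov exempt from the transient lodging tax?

(a) state-registered — met.
(b) not (has storefront) — not satisfied.
(1): T AND F → false.
(a) Schedule C activity — met.
(b) >60% out-of-jur. sales — holds.
(c) ≤ 7 employees — not satisfied.
So (2) is not satisfied (T AND T AND F).
(3) returns current — fails.
So Overall is not satisfied (F OR F OR F).

No — not exempt.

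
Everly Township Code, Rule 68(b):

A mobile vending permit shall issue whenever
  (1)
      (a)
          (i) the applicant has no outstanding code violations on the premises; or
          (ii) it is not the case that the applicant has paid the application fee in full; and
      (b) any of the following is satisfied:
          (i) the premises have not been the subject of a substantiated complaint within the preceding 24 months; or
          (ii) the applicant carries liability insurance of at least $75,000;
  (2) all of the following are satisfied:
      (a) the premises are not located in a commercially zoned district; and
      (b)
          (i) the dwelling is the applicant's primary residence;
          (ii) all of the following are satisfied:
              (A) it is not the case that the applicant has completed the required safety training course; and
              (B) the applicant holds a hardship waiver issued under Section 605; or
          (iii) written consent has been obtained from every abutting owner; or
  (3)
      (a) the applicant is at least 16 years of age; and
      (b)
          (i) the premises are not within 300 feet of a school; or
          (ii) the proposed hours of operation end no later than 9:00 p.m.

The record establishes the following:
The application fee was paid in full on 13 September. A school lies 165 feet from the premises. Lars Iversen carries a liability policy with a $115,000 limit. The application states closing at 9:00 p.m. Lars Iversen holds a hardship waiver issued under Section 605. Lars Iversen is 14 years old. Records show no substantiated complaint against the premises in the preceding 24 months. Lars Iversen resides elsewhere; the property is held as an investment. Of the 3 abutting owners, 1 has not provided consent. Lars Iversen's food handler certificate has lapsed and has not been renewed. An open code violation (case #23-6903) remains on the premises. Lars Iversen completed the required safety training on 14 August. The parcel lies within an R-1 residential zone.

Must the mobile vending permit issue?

No — denied.

(i) no code violations — not satisfied.
(ii) not (fee paid) — fails.
(a) = F OR F = false.
(i) no complaint in 24 mo. — met.
(ii) insurance ≥ $75,000 — satisfied.
(b): T OR T → true.
(1): F AND T → false.
(a) not (commercially zoned) — holds.
(i) primary residence — not satisfied.
(A) not (safety training) — not satisfied.
(B) hardship waiver — met.
So (ii) is not satisfied (F AND T).
(iii) all abutters consent — not met.
So (b) is not satisfied (F OR F OR F).
(2): T AND F → false.
(a) age ≥ 16 — fails.
(i) ≥300 ft from school — fails.
(ii) closes by 9 p.m. — satisfied.
So (b) is satisfied (F OR T).
So (3) is not satisfied (F AND T).
Overall = F OR F OR F = false.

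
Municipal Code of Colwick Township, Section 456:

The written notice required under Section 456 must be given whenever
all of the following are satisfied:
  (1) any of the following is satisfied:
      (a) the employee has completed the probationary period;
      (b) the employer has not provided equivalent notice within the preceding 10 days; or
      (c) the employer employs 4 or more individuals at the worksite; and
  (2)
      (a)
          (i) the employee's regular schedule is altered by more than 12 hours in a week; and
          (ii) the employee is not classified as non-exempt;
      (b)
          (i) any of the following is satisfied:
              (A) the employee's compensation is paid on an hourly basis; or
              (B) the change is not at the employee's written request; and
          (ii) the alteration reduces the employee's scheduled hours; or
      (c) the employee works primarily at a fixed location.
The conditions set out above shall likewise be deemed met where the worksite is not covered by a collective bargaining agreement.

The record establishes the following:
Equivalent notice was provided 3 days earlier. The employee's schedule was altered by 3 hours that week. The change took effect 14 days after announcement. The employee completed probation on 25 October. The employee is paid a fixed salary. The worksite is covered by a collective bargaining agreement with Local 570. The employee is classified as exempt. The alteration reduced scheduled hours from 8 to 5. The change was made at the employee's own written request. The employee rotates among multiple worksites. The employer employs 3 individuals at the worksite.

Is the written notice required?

(a) past probation — holds.
(b) no recent notice — fails.
(c) ≥ 4 at site — not satisfied.
(1): T OR F OR F → true.
(i) schedule shift > 12h — fails.
(ii) not (non-exempt) — met.
So (a) is not satisfied (F AND T).
(A) hourly-paid — not satisfied.
(B) not employee-requested — not satisfied.
(i) = F OR F = false.
(ii) hours reduced — met.
(b) = F AND T = false.
(c) fixed location — not satisfied.
(2) = F OR F OR F = false.
Overall: T AND F → false.
Exception (no CBA) — not satisfied.
Result: main false OR exception false → false.

No — not required.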